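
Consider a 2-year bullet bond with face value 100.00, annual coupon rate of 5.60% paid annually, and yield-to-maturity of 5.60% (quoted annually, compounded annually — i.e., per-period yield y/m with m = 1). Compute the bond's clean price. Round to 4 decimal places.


Answer: Price = 100.0000

Derivation:
Coupon per period c = face * coupon_rate / m = 5.600000
Periods per year m = 1; per-period yield y/m = 0.056000
Number of cashflows N = 2
Cashflows (t years, CF_t, discount factor 1/(1+y/m)^(m*t), PV):
  t = 1.0000: CF_t = 5.600000, DF = 0.946970, PV = 5.303030
  t = 2.0000: CF_t = 105.600000, DF = 0.896752, PV = 94.696970
Price P = sum_t PV_t = 100.000000


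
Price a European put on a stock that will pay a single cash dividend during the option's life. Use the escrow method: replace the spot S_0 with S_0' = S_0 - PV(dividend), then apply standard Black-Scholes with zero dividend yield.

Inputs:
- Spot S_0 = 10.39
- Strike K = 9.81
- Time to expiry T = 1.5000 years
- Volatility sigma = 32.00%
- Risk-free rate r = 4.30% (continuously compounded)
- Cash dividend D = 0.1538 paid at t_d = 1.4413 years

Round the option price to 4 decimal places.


PV(D) = D * exp(-r * t_d) = 0.1538 * 0.93990554 = 0.14455747
S_0' = S_0 - PV(D) = 10.3900 - 0.14455747 = 10.24544253
d1 = (ln(S_0'/K) + (r + sigma^2/2)*T) / (sigma*sqrt(T)) = 0.47134996
d2 = d1 - sigma*sqrt(T) = 0.07943160
exp(-rT) = 0.93753611
N(-d1) = 0.31869542; N(-d2) = 0.46834467
P = K * exp(-rT) * N(-d2) - S_0' * N(-d1) = 9.8100 * 0.93753611 * 0.46834467 - 10.24544253 * 0.31869542 = 1.0423

Answer: Price = 1.0423


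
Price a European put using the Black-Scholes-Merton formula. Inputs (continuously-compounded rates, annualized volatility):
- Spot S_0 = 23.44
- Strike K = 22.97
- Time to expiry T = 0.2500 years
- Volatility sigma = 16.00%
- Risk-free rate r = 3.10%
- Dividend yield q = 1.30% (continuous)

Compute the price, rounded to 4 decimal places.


d1 = (ln(S/K) + (r - q + 0.5*sigma^2) * T) / (sigma * sqrt(T)) = 0.34943685
d2 = d1 - sigma * sqrt(T) = 0.26943685
exp(-rT) = 0.99227995; exp(-qT) = 0.99675528
P = K * exp(-rT) * N(-d2) - S_0 * exp(-qT) * N(-d1)
N(-d1) = 0.36338069; N(-d2) = 0.39379677
P = 22.9700 * 0.99227995 * 0.39379677 - 23.4400 * 0.99675528 * 0.36338069 = 0.4857

Answer: Price = 0.4857


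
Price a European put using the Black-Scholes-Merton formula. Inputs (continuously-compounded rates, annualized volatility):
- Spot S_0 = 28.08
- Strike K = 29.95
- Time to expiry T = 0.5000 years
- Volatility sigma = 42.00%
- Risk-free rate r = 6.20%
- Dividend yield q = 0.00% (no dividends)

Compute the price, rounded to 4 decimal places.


Answer: Price = 3.8703

Derivation:
d1 = (ln(S/K) + (r - q + 0.5*sigma^2) * T) / (sigma * sqrt(T)) = 0.03578719
d2 = d1 - sigma * sqrt(T) = -0.26119765
exp(-rT) = 0.96947557; exp(-qT) = 1.00000000
P = K * exp(-rT) * N(-d2) - S_0 * exp(-qT) * N(-d1)
N(-d1) = 0.48572602; N(-d2) = 0.60302996
P = 29.9500 * 0.96947557 * 0.60302996 - 28.0800 * 1.00000000 * 0.48572602 = 3.8703


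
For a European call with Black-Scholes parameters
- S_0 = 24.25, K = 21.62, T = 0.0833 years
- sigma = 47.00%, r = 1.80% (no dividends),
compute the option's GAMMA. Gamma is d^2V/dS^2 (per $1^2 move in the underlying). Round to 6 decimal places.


Answer: Gamma = 0.079053

Derivation:
d1 = 0.9251568610; d2 = 0.7895066859
phi(d1) = 0.2600461557; exp(-qT) = 1.0000000000; exp(-rT) = 0.9985017235
Gamma = exp(-qT) * phi(d1) / (S * sigma * sqrt(T)) = 1.0000000000 * 0.2600461557 / (24.2500 * 0.4700 * 0.2886173938) = 0.079053


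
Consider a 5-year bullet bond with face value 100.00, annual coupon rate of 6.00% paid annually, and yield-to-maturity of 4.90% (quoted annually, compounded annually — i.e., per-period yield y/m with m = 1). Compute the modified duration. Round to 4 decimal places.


Coupon per period c = face * coupon_rate / m = 6.000000
Periods per year m = 1; per-period yield y/m = 0.049000
Number of cashflows N = 5
Cashflows (t years, CF_t, discount factor 1/(1+y/m)^(m*t), PV):
  t = 1.0000: CF_t = 6.000000, DF = 0.953289, PV = 5.719733
  t = 2.0000: CF_t = 6.000000, DF = 0.908760, PV = 5.452558
  t = 3.0000: CF_t = 6.000000, DF = 0.866310, PV = 5.197862
  t = 4.0000: CF_t = 6.000000, DF = 0.825844, PV = 4.955064
  t = 5.0000: CF_t = 106.000000, DF = 0.787268, PV = 83.450400
Price P = sum_t PV_t = 104.775618
First compute Macaulay numerator sum_t t * PV_t:
  t * PV_t at t = 1.0000: 5.719733
  t * PV_t at t = 2.0000: 10.905115
  t * PV_t at t = 3.0000: 15.593587
  t * PV_t at t = 4.0000: 19.820257
  t * PV_t at t = 5.0000: 417.252002
Macaulay duration D = 469.290695 / 104.775618 = 4.479007
Modified duration = D / (1 + y/m) = 4.479007 / (1 + 0.049000) = 4.269787

Answer: Modified duration = 4.2698


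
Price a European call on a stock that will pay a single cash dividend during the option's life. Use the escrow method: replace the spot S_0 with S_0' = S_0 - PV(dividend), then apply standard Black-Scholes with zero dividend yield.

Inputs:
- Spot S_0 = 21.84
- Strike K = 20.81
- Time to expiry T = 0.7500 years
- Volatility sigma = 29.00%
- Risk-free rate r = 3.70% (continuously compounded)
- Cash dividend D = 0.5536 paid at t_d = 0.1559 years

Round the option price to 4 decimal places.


PV(D) = D * exp(-r * t_d) = 0.5536 * 0.99424830 = 0.55041586
S_0' = S_0 - PV(D) = 21.8400 - 0.55041586 = 21.28958414
d1 = (ln(S_0'/K) + (r + sigma^2/2)*T) / (sigma*sqrt(T)) = 0.32678744
d2 = d1 - sigma*sqrt(T) = 0.07564007
exp(-rT) = 0.97263149
N(d1) = 0.62808567; N(d2) = 0.53014727
C = S_0' * N(d1) - K * exp(-rT) * N(d2) = 21.28958414 * 0.62808567 - 20.8100 * 0.97263149 * 0.53014727 = 2.6413

Answer: Price = 2.6413


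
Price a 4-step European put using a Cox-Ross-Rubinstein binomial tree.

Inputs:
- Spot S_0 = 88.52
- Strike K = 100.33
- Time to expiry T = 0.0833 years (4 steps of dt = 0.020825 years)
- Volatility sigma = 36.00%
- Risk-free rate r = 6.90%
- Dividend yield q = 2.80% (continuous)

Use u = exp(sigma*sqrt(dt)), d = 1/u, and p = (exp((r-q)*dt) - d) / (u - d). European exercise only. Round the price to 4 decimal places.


dt = T/N = 0.020825
u = exp(sigma*sqrt(dt)) = 1.053324; d = 1/u = 0.949375
p = (exp((r-q)*dt) - d) / (u - d) = 0.495233
Discount per step: exp(-r*dt) = 0.998564
Stock lattice S(k, i) with i counting down-moves:
  k=0: S(0,0) = 88.5200
  k=1: S(1,0) = 93.2403; S(1,1) = 84.0387
  k=2: S(2,0) = 98.2122; S(2,1) = 88.5200; S(2,2) = 79.7843
  k=3: S(3,0) = 103.4493; S(3,1) = 93.2403; S(3,2) = 84.0387; S(3,3) = 75.7452
  k=4: S(4,0) = 108.9657; S(4,1) = 98.2122; S(4,2) = 88.5200; S(4,3) = 79.7843; S(4,4) = 71.9106
Terminal payoffs V(N, i) = max(K - S_T, 0):
  V(4,0) = 0.000000; V(4,1) = 2.117767; V(4,2) = 11.810000; V(4,3) = 20.545739; V(4,4) = 28.419378
Backward induction: V(k, i) = exp(-r*dt) * [p * V(k+1, i) + (1-p) * V(k+1, i+1)].
  V(3,0) = exp(-r*dt) * [p*0.000000 + (1-p)*2.117767] = 1.067445
  V(3,1) = exp(-r*dt) * [p*2.117767 + (1-p)*11.810000] = 7.000025
  V(3,2) = exp(-r*dt) * [p*11.810000 + (1-p)*20.545739] = 16.196227
  V(3,3) = exp(-r*dt) * [p*20.545739 + (1-p)*28.419378] = 24.484887
  V(2,0) = exp(-r*dt) * [p*1.067445 + (1-p)*7.000025] = 4.056186
  V(2,1) = exp(-r*dt) * [p*7.000025 + (1-p)*16.196227] = 11.625252
  V(2,2) = exp(-r*dt) * [p*16.196227 + (1-p)*24.484887] = 20.350810
  V(1,0) = exp(-r*dt) * [p*4.056186 + (1-p)*11.625252] = 7.865494
  V(1,1) = exp(-r*dt) * [p*11.625252 + (1-p)*20.350810] = 16.006613
  V(0,0) = exp(-r*dt) * [p*7.865494 + (1-p)*16.006613] = 11.957672

Answer: Price = V(0,0) = 11.9577


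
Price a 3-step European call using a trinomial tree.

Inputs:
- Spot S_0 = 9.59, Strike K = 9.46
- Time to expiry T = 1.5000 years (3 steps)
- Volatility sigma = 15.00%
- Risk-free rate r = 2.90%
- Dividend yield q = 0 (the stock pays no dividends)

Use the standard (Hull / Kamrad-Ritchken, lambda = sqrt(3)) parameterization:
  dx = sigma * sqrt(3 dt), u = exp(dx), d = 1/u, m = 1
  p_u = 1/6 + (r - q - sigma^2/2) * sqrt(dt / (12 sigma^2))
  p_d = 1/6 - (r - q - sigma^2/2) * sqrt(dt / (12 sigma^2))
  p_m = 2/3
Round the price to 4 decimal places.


Answer: Price = V(0,0) = 0.9377

Derivation:
dt = T/N = 0.500000; dx = sigma*sqrt(3*dt) = 0.183712
u = exp(dx) = 1.201669; d = 1/u = 0.832176
p_u = 0.190821, p_m = 0.666667, p_d = 0.142512
Discount per step: exp(-r*dt) = 0.985605
Stock lattice S(k, j) with j the centered position index:
  k=0: S(0,+0) = 9.5900
  k=1: S(1,-1) = 7.9806; S(1,+0) = 9.5900; S(1,+1) = 11.5240
  k=2: S(2,-2) = 6.6412; S(2,-1) = 7.9806; S(2,+0) = 9.5900; S(2,+1) = 11.5240; S(2,+2) = 13.8480
  k=3: S(3,-3) = 5.5267; S(3,-2) = 6.6412; S(3,-1) = 7.9806; S(3,+0) = 9.5900; S(3,+1) = 11.5240; S(3,+2) = 13.8480; S(3,+3) = 16.6408
Terminal payoffs V(N, j) = max(S_T - K, 0):
  V(3,-3) = 0.000000; V(3,-2) = 0.000000; V(3,-1) = 0.000000; V(3,+0) = 0.130000; V(3,+1) = 2.064009; V(3,+2) = 4.388049; V(3,+3) = 7.180776
Backward induction: V(k, j) = exp(-r*dt) * [p_u * V(k+1, j+1) + p_m * V(k+1, j) + p_d * V(k+1, j-1)]
  V(2,-2) = exp(-r*dt) * [p_u*0.000000 + p_m*0.000000 + p_d*0.000000] = 0.000000
  V(2,-1) = exp(-r*dt) * [p_u*0.130000 + p_m*0.000000 + p_d*0.000000] = 0.024450
  V(2,+0) = exp(-r*dt) * [p_u*2.064009 + p_m*0.130000 + p_d*0.000000] = 0.473606
  V(2,+1) = exp(-r*dt) * [p_u*4.388049 + p_m*2.064009 + p_d*0.130000] = 2.199738
  V(2,+2) = exp(-r*dt) * [p_u*7.180776 + p_m*4.388049 + p_d*2.064009] = 4.523686
  V(1,-1) = exp(-r*dt) * [p_u*0.473606 + p_m*0.024450 + p_d*0.000000] = 0.105138
  V(1,+0) = exp(-r*dt) * [p_u*2.199738 + p_m*0.473606 + p_d*0.024450] = 0.728341
  V(1,+1) = exp(-r*dt) * [p_u*4.523686 + p_m*2.199738 + p_d*0.473606] = 2.362694
  V(0,+0) = exp(-r*dt) * [p_u*2.362694 + p_m*0.728341 + p_d*0.105138] = 0.937701


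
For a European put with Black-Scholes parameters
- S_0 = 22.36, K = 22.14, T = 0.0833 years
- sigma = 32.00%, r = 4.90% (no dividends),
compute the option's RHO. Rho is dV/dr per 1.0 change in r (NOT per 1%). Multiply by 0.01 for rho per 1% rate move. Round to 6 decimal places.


Answer: Rho = -0.841522

Derivation:
d1 = 0.1974324551; d2 = 0.1050748891
phi(d1) = 0.3912422599; exp(-qT) = 1.0000000000; exp(-rT) = 0.9959266188
N(-d2) = 0.4581581923
Rho = -K*T*exp(-rT)*N(-d2) = -22.1400 * 0.0833 * 0.9959266188 * 0.4581581923 = -0.841522


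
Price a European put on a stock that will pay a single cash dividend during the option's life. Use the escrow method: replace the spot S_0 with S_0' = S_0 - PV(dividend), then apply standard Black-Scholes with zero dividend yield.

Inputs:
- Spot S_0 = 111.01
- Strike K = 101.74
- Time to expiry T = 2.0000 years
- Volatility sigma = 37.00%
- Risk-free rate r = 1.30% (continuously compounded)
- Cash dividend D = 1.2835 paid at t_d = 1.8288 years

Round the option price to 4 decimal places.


PV(D) = D * exp(-r * t_d) = 1.2835 * 0.97650598 = 1.25334543
S_0' = S_0 - PV(D) = 111.0100 - 1.25334543 = 109.75665457
d1 = (ln(S_0'/K) + (r + sigma^2/2)*T) / (sigma*sqrt(T)) = 0.45626570
d2 = d1 - sigma*sqrt(T) = -0.06699331
exp(-rT) = 0.97433509
N(-d1) = 0.32409946; N(-d2) = 0.52670649
P = K * exp(-rT) * N(-d2) - S_0' * N(-d1) = 101.7400 * 0.97433509 * 0.52670649 - 109.75665457 * 0.32409946 = 16.6397

Answer: Price = 16.6397


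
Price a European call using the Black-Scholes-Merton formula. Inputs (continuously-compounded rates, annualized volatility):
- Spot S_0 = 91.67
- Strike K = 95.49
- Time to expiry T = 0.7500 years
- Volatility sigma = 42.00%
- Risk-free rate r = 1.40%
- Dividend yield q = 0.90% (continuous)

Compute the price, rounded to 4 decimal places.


d1 = (ln(S/K) + (r - q + 0.5*sigma^2) * T) / (sigma * sqrt(T)) = 0.07993179
d2 = d1 - sigma * sqrt(T) = -0.28379888
exp(-rT) = 0.98955493; exp(-qT) = 0.99327273
C = S_0 * exp(-qT) * N(d1) - K * exp(-rT) * N(d2)
N(d1) = 0.53185425; N(d2) = 0.38828226
C = 91.6700 * 0.99327273 * 0.53185425 - 95.4900 * 0.98955493 * 0.38828226 = 11.7373

Answer: Price = 11.7373


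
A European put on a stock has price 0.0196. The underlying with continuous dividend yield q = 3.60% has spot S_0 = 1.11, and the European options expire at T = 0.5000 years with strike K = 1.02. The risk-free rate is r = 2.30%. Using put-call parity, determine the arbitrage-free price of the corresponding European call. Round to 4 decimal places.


Answer: Call price = 0.1015

Derivation:
Put-call parity: C - P = S_0 * exp(-qT) - K * exp(-rT).
S_0 * exp(-qT) = 1.1100 * 0.98216103 = 1.09019875
K * exp(-rT) = 1.0200 * 0.98856587 = 1.00833719
C = P + S*exp(-qT) - K*exp(-rT)
C = 0.0196 + 1.09019875 - 1.00833719 = 0.1015


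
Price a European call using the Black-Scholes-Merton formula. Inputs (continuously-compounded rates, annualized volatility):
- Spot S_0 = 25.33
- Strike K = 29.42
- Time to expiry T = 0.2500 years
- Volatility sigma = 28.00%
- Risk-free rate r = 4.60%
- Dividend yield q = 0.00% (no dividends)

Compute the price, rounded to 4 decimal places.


d1 = (ln(S/K) + (r - q + 0.5*sigma^2) * T) / (sigma * sqrt(T)) = -0.91703751
d2 = d1 - sigma * sqrt(T) = -1.05703751
exp(-rT) = 0.98856587; exp(-qT) = 1.00000000
C = S_0 * exp(-qT) * N(d1) - K * exp(-rT) * N(d2)
N(d1) = 0.17956149; N(d2) = 0.14524723
C = 25.3300 * 1.00000000 * 0.17956149 - 29.4200 * 0.98856587 * 0.14524723 = 0.3240

Answer: Price = 0.3240


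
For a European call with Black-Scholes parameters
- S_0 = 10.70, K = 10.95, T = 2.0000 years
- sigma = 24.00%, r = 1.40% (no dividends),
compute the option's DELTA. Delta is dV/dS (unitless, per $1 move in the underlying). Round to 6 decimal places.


Answer: Delta = 0.573054

Derivation:
d1 = 0.1841550163; d2 = -0.1552562386
phi(d1) = 0.3922346316; exp(-qT) = 1.0000000000; exp(-rT) = 0.9723883668
N(d1) = 0.5730540762
Delta = exp(-qT) * N(d1) = 1.0000000000 * 0.5730540762 = 0.573054


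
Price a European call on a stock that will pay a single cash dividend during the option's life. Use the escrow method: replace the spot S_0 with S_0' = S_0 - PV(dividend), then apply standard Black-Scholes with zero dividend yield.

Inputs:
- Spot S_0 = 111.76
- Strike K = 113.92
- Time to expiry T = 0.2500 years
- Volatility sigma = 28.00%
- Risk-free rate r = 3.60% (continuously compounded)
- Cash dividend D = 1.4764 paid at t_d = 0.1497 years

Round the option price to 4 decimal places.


PV(D) = D * exp(-r * t_d) = 1.4764 * 0.99462530 = 1.46846479
S_0' = S_0 - PV(D) = 111.7600 - 1.46846479 = 110.29153521
d1 = (ln(S_0'/K) + (r + sigma^2/2)*T) / (sigma*sqrt(T)) = -0.09692334
d2 = d1 - sigma*sqrt(T) = -0.23692334
exp(-rT) = 0.99104038
N(d1) = 0.46139364; N(d2) = 0.40635813
C = S_0' * N(d1) - K * exp(-rT) * N(d2) = 110.29153521 * 0.46139364 - 113.9200 * 0.99104038 * 0.40635813 = 5.0103

Answer: Price = 5.0103


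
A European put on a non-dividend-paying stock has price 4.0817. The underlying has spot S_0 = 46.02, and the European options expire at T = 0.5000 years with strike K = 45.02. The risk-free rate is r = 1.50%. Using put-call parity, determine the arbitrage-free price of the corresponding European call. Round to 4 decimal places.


Answer: Call price = 5.4181

Derivation:
Put-call parity: C - P = S_0 * exp(-qT) - K * exp(-rT).
S_0 * exp(-qT) = 46.0200 * 1.00000000 = 46.02000000
K * exp(-rT) = 45.0200 * 0.99252805 = 44.68361303
C = P + S*exp(-qT) - K*exp(-rT)
C = 4.0817 + 46.02000000 - 44.68361303 = 5.4181


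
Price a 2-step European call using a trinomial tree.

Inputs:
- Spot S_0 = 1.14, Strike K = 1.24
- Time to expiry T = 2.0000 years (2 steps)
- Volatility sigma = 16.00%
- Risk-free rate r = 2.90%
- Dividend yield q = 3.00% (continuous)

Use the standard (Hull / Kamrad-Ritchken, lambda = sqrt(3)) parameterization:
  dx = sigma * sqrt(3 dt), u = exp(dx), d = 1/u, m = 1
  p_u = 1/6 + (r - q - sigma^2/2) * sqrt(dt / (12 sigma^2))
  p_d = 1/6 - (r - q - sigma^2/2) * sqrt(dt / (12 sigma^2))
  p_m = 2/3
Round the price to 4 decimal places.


Answer: Price = V(0,0) = 0.0612

Derivation:
dt = T/N = 1.000000; dx = sigma*sqrt(3*dt) = 0.277128
u = exp(dx) = 1.319335; d = 1/u = 0.757957
p_u = 0.141768, p_m = 0.666667, p_d = 0.191565
Discount per step: exp(-r*dt) = 0.971416
Stock lattice S(k, j) with j the centered position index:
  k=0: S(0,+0) = 1.1400
  k=1: S(1,-1) = 0.8641; S(1,+0) = 1.1400; S(1,+1) = 1.5040
  k=2: S(2,-2) = 0.6549; S(2,-1) = 0.8641; S(2,+0) = 1.1400; S(2,+1) = 1.5040; S(2,+2) = 1.9843
Terminal payoffs V(N, j) = max(S_T - K, 0):
  V(2,-2) = 0.000000; V(2,-1) = 0.000000; V(2,+0) = 0.000000; V(2,+1) = 0.264042; V(2,+2) = 0.744336
Backward induction: V(k, j) = exp(-r*dt) * [p_u * V(k+1, j+1) + p_m * V(k+1, j) + p_d * V(k+1, j-1)]
  V(1,-1) = exp(-r*dt) * [p_u*0.000000 + p_m*0.000000 + p_d*0.000000] = 0.000000
  V(1,+0) = exp(-r*dt) * [p_u*0.264042 + p_m*0.000000 + p_d*0.000000] = 0.036363
  V(1,+1) = exp(-r*dt) * [p_u*0.744336 + p_m*0.264042 + p_d*0.000000] = 0.273504
  V(0,+0) = exp(-r*dt) * [p_u*0.273504 + p_m*0.036363 + p_d*0.000000] = 0.061215


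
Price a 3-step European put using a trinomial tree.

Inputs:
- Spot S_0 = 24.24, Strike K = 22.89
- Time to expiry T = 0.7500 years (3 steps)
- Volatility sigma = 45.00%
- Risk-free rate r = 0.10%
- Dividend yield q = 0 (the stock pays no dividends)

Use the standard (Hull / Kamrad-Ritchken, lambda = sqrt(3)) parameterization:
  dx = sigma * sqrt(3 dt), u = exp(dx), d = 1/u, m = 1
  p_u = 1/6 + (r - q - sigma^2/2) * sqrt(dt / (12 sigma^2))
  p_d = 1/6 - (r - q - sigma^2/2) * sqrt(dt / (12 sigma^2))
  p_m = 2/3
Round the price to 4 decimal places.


dt = T/N = 0.250000; dx = sigma*sqrt(3*dt) = 0.389711
u = exp(dx) = 1.476555; d = 1/u = 0.677252
p_u = 0.134511, p_m = 0.666667, p_d = 0.198822
Discount per step: exp(-r*dt) = 0.999750
Stock lattice S(k, j) with j the centered position index:
  k=0: S(0,+0) = 24.2400
  k=1: S(1,-1) = 16.4166; S(1,+0) = 24.2400; S(1,+1) = 35.7917
  k=2: S(2,-2) = 11.1182; S(2,-1) = 16.4166; S(2,+0) = 24.2400; S(2,+1) = 35.7917; S(2,+2) = 52.8484
  k=3: S(3,-3) = 7.5298; S(3,-2) = 11.1182; S(3,-1) = 16.4166; S(3,+0) = 24.2400; S(3,+1) = 35.7917; S(3,+2) = 52.8484; S(3,+3) = 78.0335
Terminal payoffs V(N, j) = max(K - S_T, 0):
  V(3,-3) = 15.360190; V(3,-2) = 11.771823; V(3,-1) = 6.473405; V(3,+0) = 0.000000; V(3,+1) = 0.000000; V(3,+2) = 0.000000; V(3,+3) = 0.000000
Backward induction: V(k, j) = exp(-r*dt) * [p_u * V(k+1, j+1) + p_m * V(k+1, j) + p_d * V(k+1, j-1)]
  V(2,-2) = exp(-r*dt) * [p_u*6.473405 + p_m*11.771823 + p_d*15.360190] = 11.769628
  V(2,-1) = exp(-r*dt) * [p_u*0.000000 + p_m*6.473405 + p_d*11.771823] = 6.654435
  V(2,+0) = exp(-r*dt) * [p_u*0.000000 + p_m*0.000000 + p_d*6.473405] = 1.286733
  V(2,+1) = exp(-r*dt) * [p_u*0.000000 + p_m*0.000000 + p_d*0.000000] = 0.000000
  V(2,+2) = exp(-r*dt) * [p_u*0.000000 + p_m*0.000000 + p_d*0.000000] = 0.000000
  V(1,-1) = exp(-r*dt) * [p_u*1.286733 + p_m*6.654435 + p_d*11.769628] = 6.947693
  V(1,+0) = exp(-r*dt) * [p_u*0.000000 + p_m*1.286733 + p_d*6.654435] = 2.180324
  V(1,+1) = exp(-r*dt) * [p_u*0.000000 + p_m*0.000000 + p_d*1.286733] = 0.255767
  V(0,+0) = exp(-r*dt) * [p_u*0.255767 + p_m*2.180324 + p_d*6.947693] = 2.868589

Answer: Price = V(0,0) = 2.8686


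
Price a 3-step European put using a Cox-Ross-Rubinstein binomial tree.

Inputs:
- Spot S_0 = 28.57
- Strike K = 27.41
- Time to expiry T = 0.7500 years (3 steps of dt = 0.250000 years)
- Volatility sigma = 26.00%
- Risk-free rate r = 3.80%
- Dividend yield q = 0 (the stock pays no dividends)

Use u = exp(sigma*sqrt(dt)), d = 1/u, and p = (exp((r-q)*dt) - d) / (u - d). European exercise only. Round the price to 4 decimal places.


dt = T/N = 0.250000
u = exp(sigma*sqrt(dt)) = 1.138828; d = 1/u = 0.878095
p = (exp((r-q)*dt) - d) / (u - d) = 0.504155
Discount per step: exp(-r*dt) = 0.990545
Stock lattice S(k, i) with i counting down-moves:
  k=0: S(0,0) = 28.5700
  k=1: S(1,0) = 32.5363; S(1,1) = 25.0872
  k=2: S(2,0) = 37.0533; S(2,1) = 28.5700; S(2,2) = 22.0289
  k=3: S(3,0) = 42.1973; S(3,1) = 32.5363; S(3,2) = 25.0872; S(3,3) = 19.3435
Terminal payoffs V(N, i) = max(K - S_T, 0):
  V(3,0) = 0.000000; V(3,1) = 0.000000; V(3,2) = 2.322814; V(3,3) = 8.066485
Backward induction: V(k, i) = exp(-r*dt) * [p * V(k+1, i) + (1-p) * V(k+1, i+1)].
  V(2,0) = exp(-r*dt) * [p*0.000000 + (1-p)*0.000000] = 0.000000
  V(2,1) = exp(-r*dt) * [p*0.000000 + (1-p)*2.322814] = 1.140865
  V(2,2) = exp(-r*dt) * [p*2.322814 + (1-p)*8.066485] = 5.121894
  V(1,0) = exp(-r*dt) * [p*0.000000 + (1-p)*1.140865] = 0.560344
  V(1,1) = exp(-r*dt) * [p*1.140865 + (1-p)*5.121894] = 3.085388
  V(0,0) = exp(-r*dt) * [p*0.560344 + (1-p)*3.085388] = 1.795238

Answer: Price = V(0,0) = 1.7952


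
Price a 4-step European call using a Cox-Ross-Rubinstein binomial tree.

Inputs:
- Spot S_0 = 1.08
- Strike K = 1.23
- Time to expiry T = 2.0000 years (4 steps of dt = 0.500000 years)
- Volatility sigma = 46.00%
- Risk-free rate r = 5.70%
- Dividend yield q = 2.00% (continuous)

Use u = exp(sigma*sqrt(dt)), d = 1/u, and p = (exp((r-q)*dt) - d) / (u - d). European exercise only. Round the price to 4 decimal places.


Answer: Price = V(0,0) = 0.2465

Derivation:
dt = T/N = 0.500000
u = exp(sigma*sqrt(dt)) = 1.384403; d = 1/u = 0.722333
p = (exp((r-q)*dt) - d) / (u - d) = 0.447595
Discount per step: exp(-r*dt) = 0.971902
Stock lattice S(k, i) with i counting down-moves:
  k=0: S(0,0) = 1.0800
  k=1: S(1,0) = 1.4952; S(1,1) = 0.7801
  k=2: S(2,0) = 2.0699; S(2,1) = 1.0800; S(2,2) = 0.5635
  k=3: S(3,0) = 2.8656; S(3,1) = 1.4952; S(3,2) = 0.7801; S(3,3) = 0.4070
  k=4: S(4,0) = 3.9671; S(4,1) = 2.0699; S(4,2) = 1.0800; S(4,3) = 0.5635; S(4,4) = 0.2940
Terminal payoffs V(N, i) = max(S_T - K, 0):
  V(4,0) = 2.737109; V(4,1) = 0.839898; V(4,2) = 0.000000; V(4,3) = 0.000000; V(4,4) = 0.000000
Backward induction: V(k, i) = exp(-r*dt) * [p * V(k+1, i) + (1-p) * V(k+1, i+1)].
  V(3,0) = exp(-r*dt) * [p*2.737109 + (1-p)*0.839898] = 1.641620
  V(3,1) = exp(-r*dt) * [p*0.839898 + (1-p)*0.000000] = 0.365371
  V(3,2) = exp(-r*dt) * [p*0.000000 + (1-p)*0.000000] = 0.000000
  V(3,3) = exp(-r*dt) * [p*0.000000 + (1-p)*0.000000] = 0.000000
  V(2,0) = exp(-r*dt) * [p*1.641620 + (1-p)*0.365371] = 0.910297
  V(2,1) = exp(-r*dt) * [p*0.365371 + (1-p)*0.000000] = 0.158943
  V(2,2) = exp(-r*dt) * [p*0.000000 + (1-p)*0.000000] = 0.000000
  V(1,0) = exp(-r*dt) * [p*0.910297 + (1-p)*0.158943] = 0.481330
  V(1,1) = exp(-r*dt) * [p*0.158943 + (1-p)*0.000000] = 0.069143
  V(0,0) = exp(-r*dt) * [p*0.481330 + (1-p)*0.069143] = 0.246509


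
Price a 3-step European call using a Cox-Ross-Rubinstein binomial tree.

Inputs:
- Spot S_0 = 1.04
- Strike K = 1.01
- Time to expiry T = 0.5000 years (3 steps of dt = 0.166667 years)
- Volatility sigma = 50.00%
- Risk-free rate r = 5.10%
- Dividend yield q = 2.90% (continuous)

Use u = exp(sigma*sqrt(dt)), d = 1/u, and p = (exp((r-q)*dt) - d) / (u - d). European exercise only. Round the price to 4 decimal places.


dt = T/N = 0.166667
u = exp(sigma*sqrt(dt)) = 1.226450; d = 1/u = 0.815361
p = (exp((r-q)*dt) - d) / (u - d) = 0.458081
Discount per step: exp(-r*dt) = 0.991536
Stock lattice S(k, i) with i counting down-moves:
  k=0: S(0,0) = 1.0400
  k=1: S(1,0) = 1.2755; S(1,1) = 0.8480
  k=2: S(2,0) = 1.5643; S(2,1) = 1.0400; S(2,2) = 0.6914
  k=3: S(3,0) = 1.9186; S(3,1) = 1.2755; S(3,2) = 0.8480; S(3,3) = 0.5637
Terminal payoffs V(N, i) = max(S_T - K, 0):
  V(3,0) = 0.908595; V(3,1) = 0.265508; V(3,2) = 0.000000; V(3,3) = 0.000000
Backward induction: V(k, i) = exp(-r*dt) * [p * V(k+1, i) + (1-p) * V(k+1, i+1)].
  V(2,0) = exp(-r*dt) * [p*0.908595 + (1-p)*0.265508] = 0.555354
  V(2,1) = exp(-r*dt) * [p*0.265508 + (1-p)*0.000000] = 0.120595
  V(2,2) = exp(-r*dt) * [p*0.000000 + (1-p)*0.000000] = 0.000000
  V(1,0) = exp(-r*dt) * [p*0.555354 + (1-p)*0.120595] = 0.317043
  V(1,1) = exp(-r*dt) * [p*0.120595 + (1-p)*0.000000] = 0.054775
  V(0,0) = exp(-r*dt) * [p*0.317043 + (1-p)*0.054775] = 0.173435

Answer: Price = V(0,0) = 0.1734


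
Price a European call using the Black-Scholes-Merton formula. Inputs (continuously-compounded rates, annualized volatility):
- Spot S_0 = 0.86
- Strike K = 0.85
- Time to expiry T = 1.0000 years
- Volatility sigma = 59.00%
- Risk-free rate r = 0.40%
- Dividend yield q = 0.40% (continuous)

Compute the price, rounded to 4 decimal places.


Answer: Price = 0.2026

Derivation:
d1 = (ln(S/K) + (r - q + 0.5*sigma^2) * T) / (sigma * sqrt(T)) = 0.31482380
d2 = d1 - sigma * sqrt(T) = -0.27517620
exp(-rT) = 0.99600799; exp(-qT) = 0.99600799
C = S_0 * exp(-qT) * N(d1) - K * exp(-rT) * N(d2)
N(d1) = 0.62355228; N(d2) = 0.39159043
C = 0.8600 * 0.99600799 * 0.62355228 - 0.8500 * 0.99600799 * 0.39159043 = 0.2026


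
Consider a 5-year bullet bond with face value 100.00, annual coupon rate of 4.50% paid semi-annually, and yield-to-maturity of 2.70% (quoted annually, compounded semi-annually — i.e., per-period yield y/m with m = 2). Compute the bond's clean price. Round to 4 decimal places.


Coupon per period c = face * coupon_rate / m = 2.250000
Periods per year m = 2; per-period yield y/m = 0.013500
Number of cashflows N = 10
Cashflows (t years, CF_t, discount factor 1/(1+y/m)^(m*t), PV):
  t = 0.5000: CF_t = 2.250000, DF = 0.986680, PV = 2.220030
  t = 1.0000: CF_t = 2.250000, DF = 0.973537, PV = 2.190458
  t = 1.5000: CF_t = 2.250000, DF = 0.960569, PV = 2.161281
  t = 2.0000: CF_t = 2.250000, DF = 0.947774, PV = 2.132492
  t = 2.5000: CF_t = 2.250000, DF = 0.935150, PV = 2.104087
  t = 3.0000: CF_t = 2.250000, DF = 0.922694, PV = 2.076060
  t = 3.5000: CF_t = 2.250000, DF = 0.910403, PV = 2.048407
  t = 4.0000: CF_t = 2.250000, DF = 0.898276, PV = 2.021122
  t = 4.5000: CF_t = 2.250000, DF = 0.886311, PV = 1.994200
  t = 5.0000: CF_t = 102.250000, DF = 0.874505, PV = 89.418172
Price P = sum_t PV_t = 108.366310

Answer: Price = 108.3663


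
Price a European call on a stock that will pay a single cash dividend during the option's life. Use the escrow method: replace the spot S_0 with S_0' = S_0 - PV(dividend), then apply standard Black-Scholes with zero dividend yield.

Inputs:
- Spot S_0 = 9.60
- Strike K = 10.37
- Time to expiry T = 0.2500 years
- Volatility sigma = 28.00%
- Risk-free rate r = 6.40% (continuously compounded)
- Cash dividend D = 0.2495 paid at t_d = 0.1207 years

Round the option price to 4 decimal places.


PV(D) = D * exp(-r * t_d) = 0.2495 * 0.99230496 = 0.24758009
S_0' = S_0 - PV(D) = 9.6000 - 0.24758009 = 9.35241991
d1 = (ln(S_0'/K) + (r + sigma^2/2)*T) / (sigma*sqrt(T)) = -0.55344213
d2 = d1 - sigma*sqrt(T) = -0.69344213
exp(-rT) = 0.98412732
N(d1) = 0.28998035; N(d2) = 0.24401607
C = S_0' * N(d1) - K * exp(-rT) * N(d2) = 9.35241991 * 0.28998035 - 10.3700 * 0.98412732 * 0.24401607 = 0.2217

Answer: Price = 0.2217


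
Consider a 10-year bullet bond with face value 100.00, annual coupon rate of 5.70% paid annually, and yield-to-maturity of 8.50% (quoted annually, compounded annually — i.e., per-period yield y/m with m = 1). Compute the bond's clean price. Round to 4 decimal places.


Coupon per period c = face * coupon_rate / m = 5.700000
Periods per year m = 1; per-period yield y/m = 0.085000
Number of cashflows N = 10
Cashflows (t years, CF_t, discount factor 1/(1+y/m)^(m*t), PV):
  t = 1.0000: CF_t = 5.700000, DF = 0.921659, PV = 5.253456
  t = 2.0000: CF_t = 5.700000, DF = 0.849455, PV = 4.841895
  t = 3.0000: CF_t = 5.700000, DF = 0.782908, PV = 4.462576
  t = 4.0000: CF_t = 5.700000, DF = 0.721574, PV = 4.112973
  t = 5.0000: CF_t = 5.700000, DF = 0.665045, PV = 3.790759
  t = 6.0000: CF_t = 5.700000, DF = 0.612945, PV = 3.493787
  t = 7.0000: CF_t = 5.700000, DF = 0.564926, PV = 3.220080
  t = 8.0000: CF_t = 5.700000, DF = 0.520669, PV = 2.967816
  t = 9.0000: CF_t = 5.700000, DF = 0.479880, PV = 2.735314
  t = 10.0000: CF_t = 105.700000, DF = 0.442285, PV = 46.749568
Price P = sum_t PV_t = 81.628225

Answer: Price = 81.6282


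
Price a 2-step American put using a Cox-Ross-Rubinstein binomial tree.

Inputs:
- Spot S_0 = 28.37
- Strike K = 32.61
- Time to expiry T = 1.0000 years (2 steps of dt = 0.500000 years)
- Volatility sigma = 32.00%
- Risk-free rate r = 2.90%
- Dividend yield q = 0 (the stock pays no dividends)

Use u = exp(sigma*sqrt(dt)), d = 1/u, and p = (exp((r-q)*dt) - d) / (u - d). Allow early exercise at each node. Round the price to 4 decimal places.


Answer: Price = V(0,0) = 6.1873

Derivation:
dt = T/N = 0.500000
u = exp(sigma*sqrt(dt)) = 1.253919; d = 1/u = 0.797499
p = (exp((r-q)*dt) - d) / (u - d) = 0.475672
Discount per step: exp(-r*dt) = 0.985605
Stock lattice S(k, i) with i counting down-moves:
  k=0: S(0,0) = 28.3700
  k=1: S(1,0) = 35.5737; S(1,1) = 22.6251
  k=2: S(2,0) = 44.6065; S(2,1) = 28.3700; S(2,2) = 18.0435
Terminal payoffs V(N, i) = max(K - S_T, 0):
  V(2,0) = 0.000000; V(2,1) = 4.240000; V(2,2) = 14.566529
Backward induction: V(k, i) = exp(-r*dt) * [p * V(k+1, i) + (1-p) * V(k+1, i+1)]; then take max(V_cont, immediate exercise) for American.
  V(1,0) = exp(-r*dt) * [p*0.000000 + (1-p)*4.240000] = 2.191148; exercise = 0.000000; V(1,0) = max -> 2.191148
  V(1,1) = exp(-r*dt) * [p*4.240000 + (1-p)*14.566529] = 9.515508; exercise = 9.984941; V(1,1) = max -> 9.984941
  V(0,0) = exp(-r*dt) * [p*2.191148 + (1-p)*9.984941] = 6.187283; exercise = 4.240000; V(0,0) = max -> 6.187283


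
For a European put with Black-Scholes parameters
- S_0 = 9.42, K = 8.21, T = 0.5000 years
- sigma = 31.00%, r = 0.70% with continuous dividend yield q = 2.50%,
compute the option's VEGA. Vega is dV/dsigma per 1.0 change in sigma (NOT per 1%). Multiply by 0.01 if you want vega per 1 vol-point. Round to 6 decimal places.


d1 = 0.6957345202; d2 = 0.4765314181
phi(d1) = 0.3131848165; exp(-qT) = 0.9875778005; exp(-rT) = 0.9965061179
Vega = S * exp(-qT) * phi(d1) * sqrt(T) = 9.4200 * 0.9875778005 * 0.3131848165 * 0.7071067812 = 2.060193

Answer: Vega = 2.060193


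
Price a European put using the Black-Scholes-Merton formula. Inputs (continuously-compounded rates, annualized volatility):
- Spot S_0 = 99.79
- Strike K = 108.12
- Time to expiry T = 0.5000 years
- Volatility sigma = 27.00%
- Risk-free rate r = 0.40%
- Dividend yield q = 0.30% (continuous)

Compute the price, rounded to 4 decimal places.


d1 = (ln(S/K) + (r - q + 0.5*sigma^2) * T) / (sigma * sqrt(T)) = -0.32185795
d2 = d1 - sigma * sqrt(T) = -0.51277678
exp(-rT) = 0.99800200; exp(-qT) = 0.99850112
P = K * exp(-rT) * N(-d2) - S_0 * exp(-qT) * N(-d1)
N(-d1) = 0.62621984; N(-d2) = 0.69594626
P = 108.1200 * 0.99800200 * 0.69594626 - 99.7900 * 0.99850112 * 0.62621984 = 12.6986

Answer: Price = 12.6986


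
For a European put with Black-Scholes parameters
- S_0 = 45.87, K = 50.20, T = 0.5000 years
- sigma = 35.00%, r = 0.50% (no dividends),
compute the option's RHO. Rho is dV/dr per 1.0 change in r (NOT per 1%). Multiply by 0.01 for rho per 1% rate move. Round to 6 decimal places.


Answer: Rho = -17.118464

Derivation:
d1 = -0.2306328493; d2 = -0.4781202227
phi(d1) = 0.3884719592; exp(-qT) = 1.0000000000; exp(-rT) = 0.9975031224
N(-d2) = 0.6837176803
Rho = -K*T*exp(-rT)*N(-d2) = -50.2000 * 0.5000 * 0.9975031224 * 0.6837176803 = -17.118464


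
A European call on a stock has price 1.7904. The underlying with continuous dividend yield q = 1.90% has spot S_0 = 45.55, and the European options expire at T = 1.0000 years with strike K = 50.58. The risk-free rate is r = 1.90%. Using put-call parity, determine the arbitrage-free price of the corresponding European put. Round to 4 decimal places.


Put-call parity: C - P = S_0 * exp(-qT) - K * exp(-rT).
S_0 * exp(-qT) = 45.5500 * 0.98117936 = 44.69271995
K * exp(-rT) = 50.5800 * 0.98117936 = 49.62805214
P = C - S*exp(-qT) + K*exp(-rT)
P = 1.7904 - 44.69271995 + 49.62805214 = 6.7257

Answer: Put price = 6.7257


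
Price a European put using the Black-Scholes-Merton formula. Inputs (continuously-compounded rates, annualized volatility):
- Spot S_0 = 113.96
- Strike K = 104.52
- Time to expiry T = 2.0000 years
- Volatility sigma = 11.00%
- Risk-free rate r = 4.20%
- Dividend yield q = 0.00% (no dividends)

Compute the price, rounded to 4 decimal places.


d1 = (ln(S/K) + (r - q + 0.5*sigma^2) * T) / (sigma * sqrt(T)) = 1.17359842
d2 = d1 - sigma * sqrt(T) = 1.01803493
exp(-rT) = 0.91943126; exp(-qT) = 1.00000000
P = K * exp(-rT) * N(-d2) - S_0 * exp(-qT) * N(-d1)
N(-d1) = 0.12027796; N(-d2) = 0.15433068
P = 104.5200 * 0.91943126 * 0.15433068 - 113.9600 * 1.00000000 * 0.12027796 = 1.1241

Answer: Price = 1.1241


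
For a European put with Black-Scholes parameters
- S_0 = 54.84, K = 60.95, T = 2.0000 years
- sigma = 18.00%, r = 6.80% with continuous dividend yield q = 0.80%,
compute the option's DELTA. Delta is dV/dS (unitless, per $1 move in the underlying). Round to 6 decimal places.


d1 = 0.1837141936; d2 = -0.0708442476
phi(d1) = 0.3922664363; exp(-qT) = 0.9841273201; exp(-rT) = 0.8728426325
N(-d1) = 0.4271188368
Delta = -exp(-qT) * N(-d1) = -0.9841273201 * 0.4271188368 = -0.420339

Answer: Delta = -0.420339


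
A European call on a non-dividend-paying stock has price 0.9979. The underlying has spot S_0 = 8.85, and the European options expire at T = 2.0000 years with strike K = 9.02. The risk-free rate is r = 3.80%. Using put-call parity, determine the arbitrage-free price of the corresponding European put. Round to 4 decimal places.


Put-call parity: C - P = S_0 * exp(-qT) - K * exp(-rT).
S_0 * exp(-qT) = 8.8500 * 1.00000000 = 8.85000000
K * exp(-rT) = 9.0200 * 0.92681621 = 8.35988218
P = C - S*exp(-qT) + K*exp(-rT)
P = 0.9979 - 8.85000000 + 8.35988218 = 0.5078

Answer: Put price = 0.5078


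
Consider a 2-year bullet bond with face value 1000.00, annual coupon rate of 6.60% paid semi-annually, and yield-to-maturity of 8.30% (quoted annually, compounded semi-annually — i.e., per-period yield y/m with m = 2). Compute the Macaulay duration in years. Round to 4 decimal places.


Answer: Macaulay duration = 1.9045 years

Derivation:
Coupon per period c = face * coupon_rate / m = 33.000000
Periods per year m = 2; per-period yield y/m = 0.041500
Number of cashflows N = 4
Cashflows (t years, CF_t, discount factor 1/(1+y/m)^(m*t), PV):
  t = 0.5000: CF_t = 33.000000, DF = 0.960154, PV = 31.685070
  t = 1.0000: CF_t = 33.000000, DF = 0.921895, PV = 30.422534
  t = 1.5000: CF_t = 33.000000, DF = 0.885161, PV = 29.210307
  t = 2.0000: CF_t = 1033.000000, DF = 0.849890, PV = 877.936741
Price P = sum_t PV_t = 969.254652
Macaulay numerator sum_t t * PV_t:
  t * PV_t at t = 0.5000: 15.842535
  t * PV_t at t = 1.0000: 30.422534
  t * PV_t at t = 1.5000: 43.815460
  t * PV_t at t = 2.0000: 1755.873482
Macaulay duration D = (sum_t t * PV_t) / P = 1845.954012 / 969.254652 = 1.904509


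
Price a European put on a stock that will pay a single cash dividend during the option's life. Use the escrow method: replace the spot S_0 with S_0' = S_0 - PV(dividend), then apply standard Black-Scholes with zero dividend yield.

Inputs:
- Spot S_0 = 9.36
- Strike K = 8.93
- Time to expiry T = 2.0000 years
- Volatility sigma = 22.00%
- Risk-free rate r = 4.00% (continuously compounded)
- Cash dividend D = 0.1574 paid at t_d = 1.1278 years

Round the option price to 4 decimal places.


Answer: Price = 0.6628

Derivation:
PV(D) = D * exp(-r * t_d) = 0.1574 * 0.95589042 = 0.15045715
S_0' = S_0 - PV(D) = 9.3600 - 0.15045715 = 9.20954285
d1 = (ln(S_0'/K) + (r + sigma^2/2)*T) / (sigma*sqrt(T)) = 0.51176473
d2 = d1 - sigma*sqrt(T) = 0.20063775
exp(-rT) = 0.92311635
N(-d1) = 0.30440784; N(-d2) = 0.42049092
P = K * exp(-rT) * N(-d2) - S_0' * N(-d1) = 8.9300 * 0.92311635 * 0.42049092 - 9.20954285 * 0.30440784 = 0.6628


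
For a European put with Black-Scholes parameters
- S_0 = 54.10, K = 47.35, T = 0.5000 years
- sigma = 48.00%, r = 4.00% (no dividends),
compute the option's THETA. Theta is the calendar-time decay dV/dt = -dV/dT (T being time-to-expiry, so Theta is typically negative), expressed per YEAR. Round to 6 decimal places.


Answer: Theta = -5.317525

Derivation:
d1 = 0.6212739358; d2 = 0.2818626808
phi(d1) = 0.3289237938; exp(-qT) = 1.0000000000; exp(-rT) = 0.9801986733
Theta = -S*exp(-qT)*phi(d1)*sigma/(2*sqrt(T)) + r*K*exp(-rT)*N(-d2) - q*S*exp(-qT)*N(-d1)
N(-d1) = 0.2672096999; N(-d2) = 0.3890244031; sqrt(T) = 0.7071067812
Term 1 = -54.1000 * 1.0000000000 * 0.3289237938 * 0.4800 / (2 * 0.7071067812) = -6.0397476764
Term 2 = 0.0400 * 47.3500 * 0.9801986733 * 0.3890244031 = 0.7222223600
Term 3 = 0 (no dividend yield, q = 0)
Theta = -6.0397476764 + (0.7222223600) + (0.0000000000) = -5.317525


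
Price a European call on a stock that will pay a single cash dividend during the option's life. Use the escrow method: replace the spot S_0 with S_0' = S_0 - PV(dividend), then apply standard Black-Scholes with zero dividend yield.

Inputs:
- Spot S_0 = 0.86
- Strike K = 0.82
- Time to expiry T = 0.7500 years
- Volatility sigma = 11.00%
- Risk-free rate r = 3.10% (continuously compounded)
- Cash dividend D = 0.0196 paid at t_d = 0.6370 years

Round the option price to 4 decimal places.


PV(D) = D * exp(-r * t_d) = 0.0196 * 0.98044669 = 0.01921676
S_0' = S_0 - PV(D) = 0.8600 - 0.01921676 = 0.84078324
d1 = (ln(S_0'/K) + (r + sigma^2/2)*T) / (sigma*sqrt(T)) = 0.55443525
d2 = d1 - sigma*sqrt(T) = 0.45917246
exp(-rT) = 0.97701820
N(d1) = 0.71035950; N(d2) = 0.67694484
C = S_0' * N(d1) - K * exp(-rT) * N(d2) = 0.84078324 * 0.71035950 - 0.8200 * 0.97701820 * 0.67694484 = 0.0549

Answer: Price = 0.0549


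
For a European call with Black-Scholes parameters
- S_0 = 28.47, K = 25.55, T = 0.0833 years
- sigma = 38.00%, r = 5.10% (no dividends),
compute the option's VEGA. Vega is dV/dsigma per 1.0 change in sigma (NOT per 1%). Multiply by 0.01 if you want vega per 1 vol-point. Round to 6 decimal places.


d1 = 1.0802513456; d2 = 0.9705767359
phi(d1) = 0.2225930599; exp(-qT) = 1.0000000000; exp(-rT) = 0.9957607113
Vega = S * exp(-qT) * phi(d1) * sqrt(T) = 28.4700 * 1.0000000000 * 0.2225930599 * 0.2886173938 = 1.829033

Answer: Vega = 1.829033


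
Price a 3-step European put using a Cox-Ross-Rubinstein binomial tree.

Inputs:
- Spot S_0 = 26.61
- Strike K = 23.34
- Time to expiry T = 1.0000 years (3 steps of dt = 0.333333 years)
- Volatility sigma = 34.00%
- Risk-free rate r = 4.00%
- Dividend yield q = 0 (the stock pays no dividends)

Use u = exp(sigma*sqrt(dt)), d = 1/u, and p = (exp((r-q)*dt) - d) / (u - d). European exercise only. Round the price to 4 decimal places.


Answer: Price = V(0,0) = 1.6708

Derivation:
dt = T/N = 0.333333
u = exp(sigma*sqrt(dt)) = 1.216891; d = 1/u = 0.821766
p = (exp((r-q)*dt) - d) / (u - d) = 0.485053
Discount per step: exp(-r*dt) = 0.986755
Stock lattice S(k, i) with i counting down-moves:
  k=0: S(0,0) = 26.6100
  k=1: S(1,0) = 32.3815; S(1,1) = 21.8672
  k=2: S(2,0) = 39.4047; S(2,1) = 26.6100; S(2,2) = 17.9697
  k=3: S(3,0) = 47.9512; S(3,1) = 32.3815; S(3,2) = 21.8672; S(3,3) = 14.7669
Terminal payoffs V(N, i) = max(K - S_T, 0):
  V(3,0) = 0.000000; V(3,1) = 0.000000; V(3,2) = 1.472796; V(3,3) = 8.573076
Backward induction: V(k, i) = exp(-r*dt) * [p * V(k+1, i) + (1-p) * V(k+1, i+1)].
  V(2,0) = exp(-r*dt) * [p*0.000000 + (1-p)*0.000000] = 0.000000
  V(2,1) = exp(-r*dt) * [p*0.000000 + (1-p)*1.472796] = 0.748367
  V(2,2) = exp(-r*dt) * [p*1.472796 + (1-p)*8.573076] = 5.061131
  V(1,0) = exp(-r*dt) * [p*0.000000 + (1-p)*0.748367] = 0.380265
  V(1,1) = exp(-r*dt) * [p*0.748367 + (1-p)*5.061131] = 2.929886
  V(0,0) = exp(-r*dt) * [p*0.380265 + (1-p)*2.929886] = 1.670759


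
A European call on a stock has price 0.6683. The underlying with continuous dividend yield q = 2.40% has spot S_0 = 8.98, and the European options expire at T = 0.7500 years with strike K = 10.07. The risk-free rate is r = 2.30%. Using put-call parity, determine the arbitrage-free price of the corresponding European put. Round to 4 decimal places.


Put-call parity: C - P = S_0 * exp(-qT) - K * exp(-rT).
S_0 * exp(-qT) = 8.9800 * 0.98216103 = 8.81980607
K * exp(-rT) = 10.0700 * 0.98289793 = 9.89778215
P = C - S*exp(-qT) + K*exp(-rT)
P = 0.6683 - 8.81980607 + 9.89778215 = 1.7463

Answer: Put price = 1.7463


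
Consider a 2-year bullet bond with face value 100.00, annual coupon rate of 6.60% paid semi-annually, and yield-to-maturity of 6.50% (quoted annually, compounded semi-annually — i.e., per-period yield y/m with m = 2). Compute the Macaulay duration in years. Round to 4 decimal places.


Coupon per period c = face * coupon_rate / m = 3.300000
Periods per year m = 2; per-period yield y/m = 0.032500
Number of cashflows N = 4
Cashflows (t years, CF_t, discount factor 1/(1+y/m)^(m*t), PV):
  t = 0.5000: CF_t = 3.300000, DF = 0.968523, PV = 3.196126
  t = 1.0000: CF_t = 3.300000, DF = 0.938037, PV = 3.095521
  t = 1.5000: CF_t = 3.300000, DF = 0.908510, PV = 2.998084
  t = 2.0000: CF_t = 103.300000, DF = 0.879913, PV = 90.895018
Price P = sum_t PV_t = 100.184749
Macaulay numerator sum_t t * PV_t:
  t * PV_t at t = 0.5000: 1.598063
  t * PV_t at t = 1.0000: 3.095521
  t * PV_t at t = 1.5000: 4.497126
  t * PV_t at t = 2.0000: 181.790036
Macaulay duration D = (sum_t t * PV_t) / P = 190.980746 / 100.184749 = 1.906286

Answer: Macaulay duration = 1.9063 years
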